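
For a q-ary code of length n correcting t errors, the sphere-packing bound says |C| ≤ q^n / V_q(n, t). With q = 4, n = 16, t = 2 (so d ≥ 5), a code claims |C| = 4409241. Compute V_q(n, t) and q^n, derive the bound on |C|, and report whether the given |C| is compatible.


V_q(n, t) = 1129, q^n = 4294967296, Hamming bound = 3804222, |C| = 4409241 > bound (violated).

Step 1: Compute V_q(n, t) = Σ_{j=0}^2 C(n, j) (q−1)^j.
  j = 0: C(16,0)·(3)^0 = 1·1 = 1.
  j = 1: C(16,1)·(3)^1 = 16·3 = 48.
  j = 2: C(16,2)·(3)^2 = 120·9 = 1080.
  V_q(n, t) = 1 + 48 + 1080 = 1129.
Step 2: q^n = 4^16 = 4294967296.
Step 3: Hamming bound ⌊q^n / V_q(n,t)⌋ = ⌊4294967296/1129⌋ = 3804222.
Step 4: Compare |C| = 4409241 to 3804222: violated.
The claimed |C| lies above the Hamming bound, so no 4-ary code of length 16 with d ≥ 5 can have 4409241 codewords.


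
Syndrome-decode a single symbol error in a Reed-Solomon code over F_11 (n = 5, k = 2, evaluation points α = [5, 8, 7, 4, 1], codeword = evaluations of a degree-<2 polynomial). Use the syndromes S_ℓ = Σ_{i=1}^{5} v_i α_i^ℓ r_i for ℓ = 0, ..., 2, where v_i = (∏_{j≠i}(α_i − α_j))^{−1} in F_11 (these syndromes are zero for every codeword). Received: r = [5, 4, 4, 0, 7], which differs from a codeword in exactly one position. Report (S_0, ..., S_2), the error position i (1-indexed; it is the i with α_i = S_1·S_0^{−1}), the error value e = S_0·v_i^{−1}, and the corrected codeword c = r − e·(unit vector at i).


S = (4, 10, 3), error at position 2, error magnitude e = 6, c = [5, 9, 4, 0, 7].

Step 1: column multipliers v_i = (∏_{j≠i}(α_i − α_j))^{−1} mod 11.
  i = 1 (α = 5): (5−8)(5−7)(5−4)(5−1) = (−3)·(−2)·1·4 = 24 ≡ 2, so v_1 = 2^{−1} = 6 (mod 11).
  i = 2 (α = 8): (8−5)(8−7)(8−4)(8−1) = 3·1·4·7 = 84 ≡ 7, so v_2 = 7^{−1} = 8 (mod 11).
  i = 3 (α = 7): (7−5)(7−8)(7−4)(7−1) = 2·(−1)·3·6 = −36 ≡ 8, so v_3 = 8^{−1} = 7 (mod 11).
  i = 4 (α = 4): (4−5)(4−8)(4−7)(4−1) = (−1)·(−4)·(−3)·3 = −36 ≡ 8, so v_4 = 8^{−1} = 7 (mod 11).
  i = 5 (α = 1): (1−5)(1−8)(1−7)(1−4) = (−4)·(−7)·(−6)·(−3) = 504 ≡ 9, so v_5 = 9^{−1} = 5 (mod 11).
  v = [6, 8, 7, 7, 5].
Step 2: syndromes of r = [5, 4, 4, 0, 7] (all sums mod 11).
  S_0 = Σ v_i r_i = 6·5 + 8·4 + 7·4 + 7·0 + 5·7 = 125 ≡ 4.
  S_1 = Σ v_i α_i r_i = 6·5·5 + 8·8·4 + 7·7·4 + 7·4·0 + 5·1·7 = 637 ≡ 10.
  α_i^2 mod 11 = [3, 9, 5, 5, 1].
  S_2 = Σ v_i α_i^2 r_i = 6·3·5 + 8·9·4 + 7·5·4 + 7·5·0 + 5·1·7 = 553 ≡ 3.
  S = (4, 10, 3) ≠ 0, so r is not a codeword (an error is present).
Step 3: locate the error. For a single error e at position i, S_ℓ = v_i·e·α_i^ℓ, so α_err = S_1/S_0.
  S_0^{−1} = 4^{−1} = 3 (mod 11), so α_err = 10·3 = 30 ≡ 8 = α_2. Error position i = 2.
  Consistency check: S_2/S_1 = 3·10 = 30 ≡ 8 = α_err ✓ (single-error assumption holds).
Step 4: error magnitude e = S_0/v_2 = S_0·∏_{j≠2}(α_2 − α_j) = 4·7 = 28 ≡ 6 (mod 11).
Step 5: correct position 2: c_2 = r_2 − e = 4 − 6 ≡ 9 (mod 11). Hence c = [5, 9, 4, 0, 7].
  Check: interpolating c through the α_i gives m(x) = 2 + 5·x (degree < 2) with m(α_i) = c_i for every i, so c is indeed a codeword.


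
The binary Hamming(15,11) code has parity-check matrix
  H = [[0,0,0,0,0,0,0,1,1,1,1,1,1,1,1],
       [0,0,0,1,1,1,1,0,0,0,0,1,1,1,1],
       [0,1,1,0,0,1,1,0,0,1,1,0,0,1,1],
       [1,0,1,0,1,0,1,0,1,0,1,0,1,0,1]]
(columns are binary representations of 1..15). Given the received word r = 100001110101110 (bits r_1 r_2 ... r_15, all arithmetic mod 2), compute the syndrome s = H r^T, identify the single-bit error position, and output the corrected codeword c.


s = (1, 1, 0, 1)^T, error position = 13, corrected codeword c = 100001110101010

Compute s = H r^T mod 2 one row at a time:
  s_1 = 1 + 0 + 1 + 0 + 1 + 1 + 1 + 0 = 5 ≡ 1 (mod 2).
  s_2 = 0 + 0 + 1 + 1 + 1 + 1 + 1 + 0 = 5 ≡ 1 (mod 2).
  s_3 = 0 + 0 + 1 + 1 + 1 + 0 + 1 + 0 = 4 ≡ 0 (mod 2).
  s_4 = 1 + 0 + 0 + 1 + 0 + 0 + 1 + 0 = 3 ≡ 1 (mod 2).
s = (1, 1, 0, 1)^T — this equals column 13 of H (binary 1101), so error is at position 13.
Correct: flip bit 13 of r = 100001110101110 to get c = 100001110101010.


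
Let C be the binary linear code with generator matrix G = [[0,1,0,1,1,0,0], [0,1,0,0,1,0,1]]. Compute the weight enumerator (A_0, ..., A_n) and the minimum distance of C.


Weight distribution: A_0 = 1, A_2 = 1, A_3 = 2. Minimum distance d = 2.

Enumerate all 2^2 = 4 messages m ∈ F_2^2.
For each, compute codeword c = mG in F_2^7, then tally its weight.
  m = 00 → c = 0000000, weight = 0.
  m = 10 → c = 0101100, weight = 3.
  m = 01 → c = 0100101, weight = 3.
  m = 11 → c = 0001001, weight = 2.
Tally weights:
  weight 0: 1 codewords.
  weight 2: 1 codewords.
  weight 3: 2 codewords.
Minimum distance d = smallest w > 0 with A_w > 0 = 2.
Sanity: Σ A_w = 4 = 2^2 = 4 ✓.


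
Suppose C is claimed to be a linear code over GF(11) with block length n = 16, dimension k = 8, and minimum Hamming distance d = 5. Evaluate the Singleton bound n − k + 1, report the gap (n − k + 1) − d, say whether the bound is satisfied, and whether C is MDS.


Singleton RHS = n − k + 1 = 9, slack = 4, bound satisfied, not MDS.

Singleton bound: d ≤ n − k + 1.
Here n = 16, k = 8, so n − k + 1 = 9.
Given d = 5, check d ≤ 9: YES.
Slack = (n − k + 1) − d = 4.
The code is NOT MDS (slack = 4 > 0).
Description: the claimed parameters are [16, 8, 5]_11; such a code would be non-MDS.


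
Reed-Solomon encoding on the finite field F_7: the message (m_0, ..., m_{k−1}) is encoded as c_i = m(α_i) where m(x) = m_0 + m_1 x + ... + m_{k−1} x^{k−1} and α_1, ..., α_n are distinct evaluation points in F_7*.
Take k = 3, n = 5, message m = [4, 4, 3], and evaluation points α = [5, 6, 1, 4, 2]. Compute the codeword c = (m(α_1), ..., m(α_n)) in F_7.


c = [1, 3, 4, 5, 3]

Message polynomial: m(x) = 4 + 4·x + 3·x^2 (mod 7).
For each evaluation point α_i, compute m(α_i) mod 7:
  α_1 = 5: Horner steps 3 → 5 → 1, so m(5) = 1.
  α_2 = 6: Horner steps 3 → 1 → 3, so m(6) = 3.
  α_3 = 1: Horner steps 3 → 0 → 4, so m(1) = 4.
  α_4 = 4: Horner steps 3 → 2 → 5, so m(4) = 5.
  α_5 = 2: Horner steps 3 → 3 → 3, so m(2) = 3.
Codeword c = [1, 3, 4, 5, 3] ∈ F_7^5.


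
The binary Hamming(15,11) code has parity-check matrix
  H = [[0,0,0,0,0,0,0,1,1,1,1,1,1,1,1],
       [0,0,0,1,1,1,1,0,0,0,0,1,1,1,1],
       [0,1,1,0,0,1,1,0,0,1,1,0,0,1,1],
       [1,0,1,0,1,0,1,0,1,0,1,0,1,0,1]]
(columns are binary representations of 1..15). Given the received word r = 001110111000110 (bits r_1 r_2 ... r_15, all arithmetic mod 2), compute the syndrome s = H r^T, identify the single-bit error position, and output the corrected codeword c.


s = (0, 1, 1, 1)^T, error position = 7, corrected codeword c = 001110011000110

Compute s = H r^T mod 2 one row at a time:
  s_1 = 1 + 1 + 0 + 0 + 0 + 1 + 1 + 0 = 4 ≡ 0 (mod 2).
  s_2 = 1 + 1 + 0 + 1 + 0 + 1 + 1 + 0 = 5 ≡ 1 (mod 2).
  s_3 = 0 + 1 + 0 + 1 + 0 + 0 + 1 + 0 = 3 ≡ 1 (mod 2).
  s_4 = 0 + 1 + 1 + 1 + 1 + 0 + 1 + 0 = 5 ≡ 1 (mod 2).
s = (0, 1, 1, 1)^T — this equals column 7 of H (binary 0111), so error is at position 7.
Correct: flip bit 7 of r = 001110111000110 to get c = 001110011000110.


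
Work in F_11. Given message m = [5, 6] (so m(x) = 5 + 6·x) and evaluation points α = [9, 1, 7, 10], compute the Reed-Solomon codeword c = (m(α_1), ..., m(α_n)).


c = [4, 0, 3, 10]

Message polynomial: m(x) = 5 + 6·x (mod 11).
For each evaluation point α_i, compute m(α_i) mod 11:
  α_1 = 9: Horner steps 6 → 4, so m(9) = 4.
  α_2 = 1: Horner steps 6 → 0, so m(1) = 0.
  α_3 = 7: Horner steps 6 → 3, so m(7) = 3.
  α_4 = 10: Horner steps 6 → 10, so m(10) = 10.
Codeword c = [4, 0, 3, 10] ∈ F_11^4.


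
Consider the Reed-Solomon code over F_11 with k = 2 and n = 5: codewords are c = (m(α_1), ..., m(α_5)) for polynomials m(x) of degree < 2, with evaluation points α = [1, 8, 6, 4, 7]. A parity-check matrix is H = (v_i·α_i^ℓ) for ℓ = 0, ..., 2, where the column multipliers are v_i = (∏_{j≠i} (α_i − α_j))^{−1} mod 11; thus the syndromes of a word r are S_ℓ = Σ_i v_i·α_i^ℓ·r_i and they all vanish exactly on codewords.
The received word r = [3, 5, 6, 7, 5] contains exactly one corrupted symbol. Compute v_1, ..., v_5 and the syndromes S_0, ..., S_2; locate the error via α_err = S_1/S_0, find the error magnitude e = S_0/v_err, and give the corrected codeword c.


S = (4, 6, 9), error at position 5, error magnitude e = 5, c = [3, 5, 6, 7, 0].

Step 1: column multipliers v_i = (∏_{j≠i}(α_i − α_j))^{−1} mod 11.
  i = 1 (α = 1): (1−8)(1−6)(1−4)(1−7) = (−7)·(−5)·(−3)·(−6) = 630 ≡ 3, so v_1 = 3^{−1} = 4 (mod 11).
  i = 2 (α = 8): (8−1)(8−6)(8−4)(8−7) = 7·2·4·1 = 56 ≡ 1, so v_2 = 1^{−1} = 1 (mod 11).
  i = 3 (α = 6): (6−1)(6−8)(6−4)(6−7) = 5·(−2)·2·(−1) = 20 ≡ 9, so v_3 = 9^{−1} = 5 (mod 11).
  i = 4 (α = 4): (4−1)(4−8)(4−6)(4−7) = 3·(−4)·(−2)·(−3) = −72 ≡ 5, so v_4 = 5^{−1} = 9 (mod 11).
  i = 5 (α = 7): (7−1)(7−8)(7−6)(7−4) = 6·(−1)·1·3 = −18 ≡ 4, so v_5 = 4^{−1} = 3 (mod 11).
  v = [4, 1, 5, 9, 3].
Step 2: syndromes of r = [3, 5, 6, 7, 5] (all sums mod 11).
  S_0 = Σ v_i r_i = 4·3 + 1·5 + 5·6 + 9·7 + 3·5 = 125 ≡ 4.
  S_1 = Σ v_i α_i r_i = 4·1·3 + 1·8·5 + 5·6·6 + 9·4·7 + 3·7·5 = 589 ≡ 6.
  α_i^2 mod 11 = [1, 9, 3, 5, 5].
  S_2 = Σ v_i α_i^2 r_i = 4·1·3 + 1·9·5 + 5·3·6 + 9·5·7 + 3·5·5 = 537 ≡ 9.
  S = (4, 6, 9) ≠ 0, so r is not a codeword (an error is present).
Step 3: locate the error. For a single error e at position i, S_ℓ = v_i·e·α_i^ℓ, so α_err = S_1/S_0.
  S_0^{−1} = 4^{−1} = 3 (mod 11), so α_err = 6·3 = 18 ≡ 7 = α_5. Error position i = 5.
  Consistency check: S_2/S_1 = 9·2 = 18 ≡ 7 = α_err ✓ (single-error assumption holds).
Step 4: error magnitude e = S_0/v_5 = S_0·∏_{j≠5}(α_5 − α_j) = 4·4 = 16 ≡ 5 (mod 11).
Step 5: correct position 5: c_5 = r_5 − e = 5 − 5 ≡ 0 (mod 11). Hence c = [3, 5, 6, 7, 0].
  Check: interpolating c through the α_i gives m(x) = 9 + 5·x (degree < 2) with m(α_i) = c_i for every i, so c is indeed a codeword.


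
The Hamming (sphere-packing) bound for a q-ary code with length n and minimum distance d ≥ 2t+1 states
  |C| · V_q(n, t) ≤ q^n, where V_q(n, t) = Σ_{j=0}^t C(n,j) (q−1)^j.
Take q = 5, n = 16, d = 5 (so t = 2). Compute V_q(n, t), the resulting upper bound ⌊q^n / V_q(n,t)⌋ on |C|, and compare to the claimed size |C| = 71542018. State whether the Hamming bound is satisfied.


V_q(n, t) = 1985, q^n = 152587890625, Hamming bound = 76870473, |C| = 71542018 ≤ bound (satisfied).

Step 1: Compute V_q(n, t) = Σ_{j=0}^2 C(n, j) (q−1)^j.
  j = 0: C(16,0)·(4)^0 = 1·1 = 1.
  j = 1: C(16,1)·(4)^1 = 16·4 = 64.
  j = 2: C(16,2)·(4)^2 = 120·16 = 1920.
  V_q(n, t) = 1 + 64 + 1920 = 1985.
Step 2: q^n = 5^16 = 152587890625.
Step 3: Hamming bound ⌊q^n / V_q(n,t)⌋ = ⌊152587890625/1985⌋ = 76870473.
Step 4: Compare |C| = 71542018 to 76870473: satisfied.
The claimed |C| lies below the Hamming bound.


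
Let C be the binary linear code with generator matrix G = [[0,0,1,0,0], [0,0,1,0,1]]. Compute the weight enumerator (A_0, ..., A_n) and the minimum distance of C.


Weight distribution: A_0 = 1, A_1 = 2, A_2 = 1. Minimum distance d = 1.

Enumerate all 2^2 = 4 messages m ∈ F_2^2.
For each, compute codeword c = mG in F_2^5, then tally its weight.
  m = 00 → c = 00000, weight = 0.
  m = 10 → c = 00100, weight = 1.
  m = 01 → c = 00101, weight = 2.
  m = 11 → c = 00001, weight = 1.
Tally weights:
  weight 0: 1 codewords.
  weight 1: 2 codewords.
  weight 2: 1 codewords.
Minimum distance d = smallest w > 0 with A_w > 0 = 1.
Sanity: Σ A_w = 4 = 2^2 = 4 ✓.


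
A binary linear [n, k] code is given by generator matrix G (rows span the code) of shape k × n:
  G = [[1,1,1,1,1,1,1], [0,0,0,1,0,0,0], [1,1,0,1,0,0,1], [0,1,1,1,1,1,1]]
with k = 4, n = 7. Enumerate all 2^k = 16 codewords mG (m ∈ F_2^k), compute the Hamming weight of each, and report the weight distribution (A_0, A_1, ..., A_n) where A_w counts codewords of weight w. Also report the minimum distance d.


Weight distribution: A_0 = 1, A_1 = 2, A_2 = 2, A_3 = 3, A_4 = 3, A_5 = 2, A_6 = 2, A_7 = 1. Minimum distance d = 1.

Enumerate all 2^4 = 16 messages m ∈ F_2^4.
For each, compute codeword c = mG in F_2^7, then tally its weight.
  m = 0000 → c = 0000000, weight = 0.
  m = 1000 → c = 1111111, weight = 7.
  m = 0100 → c = 0001000, weight = 1.
  m = 1100 → c = 1110111, weight = 6.
  m = 0010 → c = 1101001, weight = 4.
  m = 1010 → c = 0010110, weight = 3.
  m = 0110 → c = 1100001, weight = 3.
  m = 1110 → c = 0011110, weight = 4.
  m = 0001 → c = 0111111, weight = 6.
  m = 1001 → c = 1000000, weight = 1.
  m = 0101 → c = 0110111, weight = 5.
  m = 1101 → c = 1001000, weight = 2.
  m = 0011 → c = 1010110, weight = 4.
  m = 1011 → c = 0101001, weight = 3.
  m = 0111 → c = 1011110, weight = 5.
  m = 1111 → c = 0100001, weight = 2.
Tally weights:
  weight 0: 1 codewords.
  weight 1: 2 codewords.
  weight 2: 2 codewords.
  weight 3: 3 codewords.
  weight 4: 3 codewords.
  weight 5: 2 codewords.
  weight 6: 2 codewords.
  weight 7: 1 codewords.
Minimum distance d = smallest w > 0 with A_w > 0 = 1.
Sanity: Σ A_w = 16 = 2^4 = 16 ✓.


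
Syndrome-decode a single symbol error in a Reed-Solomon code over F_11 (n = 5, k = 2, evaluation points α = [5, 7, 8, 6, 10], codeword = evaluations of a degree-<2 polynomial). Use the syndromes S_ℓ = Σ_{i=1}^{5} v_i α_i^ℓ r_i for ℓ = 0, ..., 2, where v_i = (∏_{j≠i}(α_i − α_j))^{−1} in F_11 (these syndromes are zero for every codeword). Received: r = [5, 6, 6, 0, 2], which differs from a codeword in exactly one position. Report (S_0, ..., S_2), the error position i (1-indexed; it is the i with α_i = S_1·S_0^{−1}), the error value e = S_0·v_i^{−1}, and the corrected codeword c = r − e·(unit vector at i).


S = (6, 4, 10), error at position 3, error magnitude e = 5, c = [5, 6, 1, 0, 2].

Step 1: column multipliers v_i = (∏_{j≠i}(α_i − α_j))^{−1} mod 11.
  i = 1 (α = 5): (5−7)(5−8)(5−6)(5−10) = (−2)·(−3)·(−1)·(−5) = 30 ≡ 8, so v_1 = 8^{−1} = 7 (mod 11).
  i = 2 (α = 7): (7−5)(7−8)(7−6)(7−10) = 2·(−1)·1·(−3) = 6 ≡ 6, so v_2 = 6^{−1} = 2 (mod 11).
  i = 3 (α = 8): (8−5)(8−7)(8−6)(8−10) = 3·1·2·(−2) = −12 ≡ 10, so v_3 = 10^{−1} = 10 (mod 11).
  i = 4 (α = 6): (6−5)(6−7)(6−8)(6−10) = 1·(−1)·(−2)·(−4) = −8 ≡ 3, so v_4 = 3^{−1} = 4 (mod 11).
  i = 5 (α = 10): (10−5)(10−7)(10−8)(10−6) = 5·3·2·4 = 120 ≡ 10, so v_5 = 10^{−1} = 10 (mod 11).
  v = [7, 2, 10, 4, 10].
Step 2: syndromes of r = [5, 6, 6, 0, 2] (all sums mod 11).
  S_0 = Σ v_i r_i = 7·5 + 2·6 + 10·6 + 4·0 + 10·2 = 127 ≡ 6.
  S_1 = Σ v_i α_i r_i = 7·5·5 + 2·7·6 + 10·8·6 + 4·6·0 + 10·10·2 = 939 ≡ 4.
  α_i^2 mod 11 = [3, 5, 9, 3, 1].
  S_2 = Σ v_i α_i^2 r_i = 7·3·5 + 2·5·6 + 10·9·6 + 4·3·0 + 10·1·2 = 725 ≡ 10.
  S = (6, 4, 10) ≠ 0, so r is not a codeword (an error is present).
Step 3: locate the error. For a single error e at position i, S_ℓ = v_i·e·α_i^ℓ, so α_err = S_1/S_0.
  S_0^{−1} = 6^{−1} = 2 (mod 11), so α_err = 4·2 = 8 ≡ 8 = α_3. Error position i = 3.
  Consistency check: S_2/S_1 = 10·3 = 30 ≡ 8 = α_err ✓ (single-error assumption holds).
Step 4: error magnitude e = S_0/v_3 = S_0·∏_{j≠3}(α_3 − α_j) = 6·10 = 60 ≡ 5 (mod 11).
Step 5: correct position 3: c_3 = r_3 − e = 6 − 5 ≡ 1 (mod 11). Hence c = [5, 6, 1, 0, 2].
  Check: interpolating c through the α_i gives m(x) = 8 + 6·x (degree < 2) with m(α_i) = c_i for every i, so c is indeed a codeword.


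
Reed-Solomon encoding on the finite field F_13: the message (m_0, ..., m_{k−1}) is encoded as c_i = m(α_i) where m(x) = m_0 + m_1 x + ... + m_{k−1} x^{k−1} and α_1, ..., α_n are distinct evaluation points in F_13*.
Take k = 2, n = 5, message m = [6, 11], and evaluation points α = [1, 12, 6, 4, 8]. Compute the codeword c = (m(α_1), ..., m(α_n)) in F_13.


c = [4, 8, 7, 11, 3]

Message polynomial: m(x) = 6 + 11·x (mod 13).
For each evaluation point α_i, compute m(α_i) mod 13:
  α_1 = 1: Horner steps 11 → 4, so m(1) = 4.
  α_2 = 12: Horner steps 11 → 8, so m(12) = 8.
  α_3 = 6: Horner steps 11 → 7, so m(6) = 7.
  α_4 = 4: Horner steps 11 → 11, so m(4) = 11.
  α_5 = 8: Horner steps 11 → 3, so m(8) = 3.
Codeword c = [4, 8, 7, 11, 3] ∈ F_13^5.


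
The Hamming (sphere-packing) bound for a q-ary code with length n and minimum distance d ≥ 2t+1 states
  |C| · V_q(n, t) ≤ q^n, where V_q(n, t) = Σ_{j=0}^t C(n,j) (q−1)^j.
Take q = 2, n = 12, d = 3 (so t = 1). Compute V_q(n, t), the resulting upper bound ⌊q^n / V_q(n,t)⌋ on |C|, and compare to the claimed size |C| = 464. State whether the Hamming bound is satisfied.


V_q(n, t) = 13, q^n = 4096, Hamming bound = 315, |C| = 464 > bound (violated).

Step 1: Compute V_q(n, t) = Σ_{j=0}^1 C(n, j) (q−1)^j.
  j = 0: C(12,0)·(1)^0 = 1·1 = 1.
  j = 1: C(12,1)·(1)^1 = 12·1 = 12.
  V_q(n, t) = 1 + 12 = 13.
Step 2: q^n = 2^12 = 4096.
Step 3: Hamming bound ⌊q^n / V_q(n,t)⌋ = ⌊4096/13⌋ = 315.
Step 4: Compare |C| = 464 to 315: violated.
The claimed |C| lies above the Hamming bound, so no 2-ary code of length 12 with d ≥ 3 can have 464 codewords.


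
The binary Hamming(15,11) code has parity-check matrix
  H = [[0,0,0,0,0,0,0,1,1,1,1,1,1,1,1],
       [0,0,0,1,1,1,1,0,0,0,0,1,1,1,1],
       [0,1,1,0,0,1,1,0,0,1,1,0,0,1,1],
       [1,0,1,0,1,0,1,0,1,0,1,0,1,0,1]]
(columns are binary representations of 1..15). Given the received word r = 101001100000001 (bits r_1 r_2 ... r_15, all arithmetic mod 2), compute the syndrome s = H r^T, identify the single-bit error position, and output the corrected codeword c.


s = (1, 1, 0, 0)^T, error position = 12, corrected codeword c = 101001100001001

Compute s = H r^T mod 2 one row at a time:
  s_1 = 0 + 0 + 0 + 0 + 0 + 0 + 0 + 1 = 1 ≡ 1 (mod 2).
  s_2 = 0 + 0 + 1 + 1 + 0 + 0 + 0 + 1 = 3 ≡ 1 (mod 2).
  s_3 = 0 + 1 + 1 + 1 + 0 + 0 + 0 + 1 = 4 ≡ 0 (mod 2).
  s_4 = 1 + 1 + 0 + 1 + 0 + 0 + 0 + 1 = 4 ≡ 0 (mod 2).
s = (1, 1, 0, 0)^T — this equals column 12 of H (binary 1100), so error is at position 12.
Correct: flip bit 12 of r = 101001100000001 to get c = 101001100001001.


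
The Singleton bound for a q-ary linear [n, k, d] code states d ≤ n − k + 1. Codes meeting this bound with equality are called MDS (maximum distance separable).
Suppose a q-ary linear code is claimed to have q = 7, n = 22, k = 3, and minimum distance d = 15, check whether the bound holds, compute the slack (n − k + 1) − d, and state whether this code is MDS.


Singleton RHS = n − k + 1 = 20, slack = 5, bound satisfied, not MDS.

Singleton bound: d ≤ n − k + 1.
Here n = 22, k = 3, so n − k + 1 = 20.
Given d = 15, check d ≤ 20: YES.
Slack = (n − k + 1) − d = 5.
The code is NOT MDS (slack = 5 > 0).
Description: the claimed parameters are [22, 3, 15]_7; such a code would be non-MDS.


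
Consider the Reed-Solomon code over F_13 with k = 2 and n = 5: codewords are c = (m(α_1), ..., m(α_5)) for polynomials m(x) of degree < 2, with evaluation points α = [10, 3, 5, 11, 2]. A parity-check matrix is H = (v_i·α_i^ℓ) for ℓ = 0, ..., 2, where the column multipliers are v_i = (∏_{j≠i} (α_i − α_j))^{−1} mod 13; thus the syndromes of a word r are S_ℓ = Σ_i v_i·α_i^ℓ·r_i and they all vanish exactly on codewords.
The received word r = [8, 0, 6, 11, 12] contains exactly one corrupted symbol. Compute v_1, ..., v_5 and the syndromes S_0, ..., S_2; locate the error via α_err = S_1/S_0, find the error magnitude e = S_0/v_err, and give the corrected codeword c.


S = (10, 7, 1), error at position 5, error magnitude e = 2, c = [8, 0, 6, 11, 10].

Step 1: column multipliers v_i = (∏_{j≠i}(α_i − α_j))^{−1} mod 13.
  i = 1 (α = 10): (10−3)(10−5)(10−11)(10−2) = 7·5·(−1)·8 = −280 ≡ 6, so v_1 = 6^{−1} = 11 (mod 13).
  i = 2 (α = 3): (3−10)(3−5)(3−11)(3−2) = (−7)·(−2)·(−8)·1 = −112 ≡ 5, so v_2 = 5^{−1} = 8 (mod 13).
  i = 3 (α = 5): (5−10)(5−3)(5−11)(5−2) = (−5)·2·(−6)·3 = 180 ≡ 11, so v_3 = 11^{−1} = 6 (mod 13).
  i = 4 (α = 11): (11−10)(11−3)(11−5)(11−2) = 1·8·6·9 = 432 ≡ 3, so v_4 = 3^{−1} = 9 (mod 13).
  i = 5 (α = 2): (2−10)(2−3)(2−5)(2−11) = (−8)·(−1)·(−3)·(−9) = 216 ≡ 8, so v_5 = 8^{−1} = 5 (mod 13).
  v = [11, 8, 6, 9, 5].
Step 2: syndromes of r = [8, 0, 6, 11, 12] (all sums mod 13).
  S_0 = Σ v_i r_i = 11·8 + 8·0 + 6·6 + 9·11 + 5·12 = 283 ≡ 10.
  S_1 = Σ v_i α_i r_i = 11·10·8 + 8·3·0 + 6·5·6 + 9·11·11 + 5·2·12 = 2269 ≡ 7.
  α_i^2 mod 13 = [9, 9, 12, 4, 4].
  S_2 = Σ v_i α_i^2 r_i = 11·9·8 + 8·9·0 + 6·12·6 + 9·4·11 + 5·4·12 = 1860 ≡ 1.
  S = (10, 7, 1) ≠ 0, so r is not a codeword (an error is present).
Step 3: locate the error. For a single error e at position i, S_ℓ = v_i·e·α_i^ℓ, so α_err = S_1/S_0.
  S_0^{−1} = 10^{−1} = 4 (mod 13), so α_err = 7·4 = 28 ≡ 2 = α_5. Error position i = 5.
  Consistency check: S_2/S_1 = 1·2 = 2 ≡ 2 = α_err ✓ (single-error assumption holds).
Step 4: error magnitude e = S_0/v_5 = S_0·∏_{j≠5}(α_5 − α_j) = 10·8 = 80 ≡ 2 (mod 13).
Step 5: correct position 5: c_5 = r_5 − e = 12 − 2 ≡ 10 (mod 13). Hence c = [8, 0, 6, 11, 10].
  Check: interpolating c through the α_i gives m(x) = 4 + 3·x (degree < 2) with m(α_i) = c_i for every i, so c is indeed a codeword.


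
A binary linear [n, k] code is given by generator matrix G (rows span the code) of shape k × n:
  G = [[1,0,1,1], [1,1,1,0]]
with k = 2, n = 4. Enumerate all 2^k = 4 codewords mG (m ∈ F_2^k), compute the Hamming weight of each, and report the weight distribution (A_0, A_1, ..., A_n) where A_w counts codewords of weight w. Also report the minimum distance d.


Weight distribution: A_0 = 1, A_2 = 1, A_3 = 2. Minimum distance d = 2.

Enumerate all 2^2 = 4 messages m ∈ F_2^2.
For each, compute codeword c = mG in F_2^4, then tally its weight.
  m = 00 → c = 0000, weight = 0.
  m = 10 → c = 1011, weight = 3.
  m = 01 → c = 1110, weight = 3.
  m = 11 → c = 0101, weight = 2.
Tally weights:
  weight 0: 1 codewords.
  weight 2: 1 codewords.
  weight 3: 2 codewords.
Minimum distance d = smallest w > 0 with A_w > 0 = 2.
Sanity: Σ A_w = 4 = 2^2 = 4 ✓.


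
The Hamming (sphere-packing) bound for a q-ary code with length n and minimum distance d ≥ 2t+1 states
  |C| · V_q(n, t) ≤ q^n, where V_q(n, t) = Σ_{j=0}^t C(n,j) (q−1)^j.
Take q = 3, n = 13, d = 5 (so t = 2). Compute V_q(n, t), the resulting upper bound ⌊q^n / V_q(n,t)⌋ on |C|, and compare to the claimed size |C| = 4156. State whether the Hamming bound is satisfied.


V_q(n, t) = 339, q^n = 1594323, Hamming bound = 4703, |C| = 4156 ≤ bound (satisfied).

Step 1: Compute V_q(n, t) = Σ_{j=0}^2 C(n, j) (q−1)^j.
  j = 0: C(13,0)·(2)^0 = 1·1 = 1.
  j = 1: C(13,1)·(2)^1 = 13·2 = 26.
  j = 2: C(13,2)·(2)^2 = 78·4 = 312.
  V_q(n, t) = 1 + 26 + 312 = 339.
Step 2: q^n = 3^13 = 1594323.
Step 3: Hamming bound ⌊q^n / V_q(n,t)⌋ = ⌊1594323/339⌋ = 4703.
Step 4: Compare |C| = 4156 to 4703: satisfied.
The claimed |C| lies below the Hamming bound.


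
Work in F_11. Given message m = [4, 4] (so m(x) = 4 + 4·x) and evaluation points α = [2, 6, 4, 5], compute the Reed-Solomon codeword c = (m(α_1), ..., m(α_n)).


c = [1, 6, 9, 2]

Message polynomial: m(x) = 4 + 4·x (mod 11).
For each evaluation point α_i, compute m(α_i) mod 11:
  α_1 = 2: Horner steps 4 → 1, so m(2) = 1.
  α_2 = 6: Horner steps 4 → 6, so m(6) = 6.
  α_3 = 4: Horner steps 4 → 9, so m(4) = 9.
  α_4 = 5: Horner steps 4 → 2, so m(5) = 2.
Codeword c = [1, 6, 9, 2] ∈ F_11^4.


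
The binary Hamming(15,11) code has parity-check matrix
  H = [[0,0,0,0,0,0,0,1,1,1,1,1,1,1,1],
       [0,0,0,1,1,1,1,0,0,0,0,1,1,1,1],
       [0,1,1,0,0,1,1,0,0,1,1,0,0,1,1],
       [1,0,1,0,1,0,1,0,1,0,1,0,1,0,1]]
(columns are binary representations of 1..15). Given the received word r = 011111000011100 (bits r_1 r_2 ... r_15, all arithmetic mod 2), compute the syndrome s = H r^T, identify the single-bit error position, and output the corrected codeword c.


s = (1, 1, 0, 0)^T, error position = 12, corrected codeword c = 011111000010100

Compute s = H r^T mod 2 one row at a time:
  s_1 = 0 + 0 + 0 + 1 + 1 + 1 + 0 + 0 = 3 ≡ 1 (mod 2).
  s_2 = 1 + 1 + 1 + 0 + 1 + 1 + 0 + 0 = 5 ≡ 1 (mod 2).
  s_3 = 1 + 1 + 1 + 0 + 0 + 1 + 0 + 0 = 4 ≡ 0 (mod 2).
  s_4 = 0 + 1 + 1 + 0 + 0 + 1 + 1 + 0 = 4 ≡ 0 (mod 2).
s = (1, 1, 0, 0)^T — this equals column 12 of H (binary 1100), so error is at position 12.
Correct: flip bit 12 of r = 011111000011100 to get c = 011111000010100.


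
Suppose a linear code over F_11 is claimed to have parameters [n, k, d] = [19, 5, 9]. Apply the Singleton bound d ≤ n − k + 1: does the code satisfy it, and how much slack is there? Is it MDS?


Singleton RHS = n − k + 1 = 15, slack = 6, bound satisfied, not MDS.

Singleton bound: d ≤ n − k + 1.
Here n = 19, k = 5, so n − k + 1 = 15.
Given d = 9, check d ≤ 15: YES.
Slack = (n − k + 1) − d = 6.
The code is NOT MDS (slack = 6 > 0).
Description: the claimed parameters are [19, 5, 9]_11; such a code would be non-MDS.


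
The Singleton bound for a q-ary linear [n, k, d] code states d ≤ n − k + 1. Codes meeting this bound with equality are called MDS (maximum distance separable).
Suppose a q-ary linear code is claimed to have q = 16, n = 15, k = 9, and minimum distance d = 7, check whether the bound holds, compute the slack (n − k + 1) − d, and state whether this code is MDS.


Singleton RHS = n − k + 1 = 7, slack = 0, bound satisfied, MDS.

Singleton bound: d ≤ n − k + 1.
Here n = 15, k = 9, so n − k + 1 = 7.
Given d = 7, check d ≤ 7: YES.
Slack = (n − k + 1) − d = 0.
The code is MDS (slack = 0).
Description: the claimed parameters are [15, 9, 7]_16; such a code would be MDS (meets Singleton bound).


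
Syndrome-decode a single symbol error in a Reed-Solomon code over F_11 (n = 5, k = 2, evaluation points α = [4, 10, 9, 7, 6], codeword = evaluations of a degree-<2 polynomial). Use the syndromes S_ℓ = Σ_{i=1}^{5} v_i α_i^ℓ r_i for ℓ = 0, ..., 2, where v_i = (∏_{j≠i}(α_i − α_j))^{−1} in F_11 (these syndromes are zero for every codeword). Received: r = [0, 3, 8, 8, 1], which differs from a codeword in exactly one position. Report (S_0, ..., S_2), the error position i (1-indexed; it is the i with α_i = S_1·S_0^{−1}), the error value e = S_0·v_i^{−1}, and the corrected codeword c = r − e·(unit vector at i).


S = (8, 1, 7), error at position 4, error magnitude e = 1, c = [0, 3, 8, 7, 1].

Step 1: column multipliers v_i = (∏_{j≠i}(α_i − α_j))^{−1} mod 11.
  i = 1 (α = 4): (4−10)(4−9)(4−7)(4−6) = (−6)·(−5)·(−3)·(−2) = 180 ≡ 4, so v_1 = 4^{−1} = 3 (mod 11).
  i = 2 (α = 10): (10−4)(10−9)(10−7)(10−6) = 6·1·3·4 = 72 ≡ 6, so v_2 = 6^{−1} = 2 (mod 11).
  i = 3 (α = 9): (9−4)(9−10)(9−7)(9−6) = 5·(−1)·2·3 = −30 ≡ 3, so v_3 = 3^{−1} = 4 (mod 11).
  i = 4 (α = 7): (7−4)(7−10)(7−9)(7−6) = 3·(−3)·(−2)·1 = 18 ≡ 7, so v_4 = 7^{−1} = 8 (mod 11).
  i = 5 (α = 6): (6−4)(6−10)(6−9)(6−7) = 2·(−4)·(−3)·(−1) = −24 ≡ 9, so v_5 = 9^{−1} = 5 (mod 11).
  v = [3, 2, 4, 8, 5].
Step 2: syndromes of r = [0, 3, 8, 8, 1] (all sums mod 11).
  S_0 = Σ v_i r_i = 3·0 + 2·3 + 4·8 + 8·8 + 5·1 = 107 ≡ 8.
  S_1 = Σ v_i α_i r_i = 3·4·0 + 2·10·3 + 4·9·8 + 8·7·8 + 5·6·1 = 826 ≡ 1.
  α_i^2 mod 11 = [5, 1, 4, 5, 3].
  S_2 = Σ v_i α_i^2 r_i = 3·5·0 + 2·1·3 + 4·4·8 + 8·5·8 + 5·3·1 = 469 ≡ 7.
  S = (8, 1, 7) ≠ 0, so r is not a codeword (an error is present).
Step 3: locate the error. For a single error e at position i, S_ℓ = v_i·e·α_i^ℓ, so α_err = S_1/S_0.
  S_0^{−1} = 8^{−1} = 7 (mod 11), so α_err = 1·7 = 7 ≡ 7 = α_4. Error position i = 4.
  Consistency check: S_2/S_1 = 7·1 = 7 ≡ 7 = α_err ✓ (single-error assumption holds).
Step 4: error magnitude e = S_0/v_4 = S_0·∏_{j≠4}(α_4 − α_j) = 8·7 = 56 ≡ 1 (mod 11).
Step 5: correct position 4: c_4 = r_4 − e = 8 − 1 ≡ 7 (mod 11). Hence c = [0, 3, 8, 7, 1].
  Check: interpolating c through the α_i gives m(x) = 9 + 6·x (degree < 2) with m(α_i) = c_i for every i, so c is indeed a codeword.


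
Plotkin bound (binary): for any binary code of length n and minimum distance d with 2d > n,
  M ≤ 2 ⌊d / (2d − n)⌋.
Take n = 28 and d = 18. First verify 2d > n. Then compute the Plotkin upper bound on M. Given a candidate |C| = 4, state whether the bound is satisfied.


Plotkin bound M ≤ 4; given |C| = 4 ≤ bound (satisfied).

Check applicability: 2d = 36, n = 28.
2d − n = 8 > 0, so Plotkin applies.
Compute d/(2d−n) = 18/8 ≈ 2.2500.
⌊d/(2d−n)⌋ = 2.
Plotkin bound: M ≤ 2·2 = 4.
Given |C| = 4, check: satisfied.
This |C| is at the Plotkin bound.


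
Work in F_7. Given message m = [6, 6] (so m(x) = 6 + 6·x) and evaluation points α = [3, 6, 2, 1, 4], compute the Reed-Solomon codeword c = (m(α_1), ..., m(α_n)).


c = [3, 0, 4, 5, 2]

Message polynomial: m(x) = 6 + 6·x (mod 7).
For each evaluation point α_i, compute m(α_i) mod 7:
  α_1 = 3: Horner steps 6 → 3, so m(3) = 3.
  α_2 = 6: Horner steps 6 → 0, so m(6) = 0.
  α_3 = 2: Horner steps 6 → 4, so m(2) = 4.
  α_4 = 1: Horner steps 6 → 5, so m(1) = 5.
  α_5 = 4: Horner steps 6 → 2, so m(4) = 2.
Codeword c = [3, 0, 4, 5, 2] ∈ F_7^5.


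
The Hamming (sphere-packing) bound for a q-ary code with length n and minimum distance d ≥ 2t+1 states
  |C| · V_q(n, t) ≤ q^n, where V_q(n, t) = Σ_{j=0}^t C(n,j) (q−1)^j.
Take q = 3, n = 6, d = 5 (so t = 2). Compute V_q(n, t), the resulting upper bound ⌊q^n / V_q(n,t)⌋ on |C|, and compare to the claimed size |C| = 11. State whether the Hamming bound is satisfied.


V_q(n, t) = 73, q^n = 729, Hamming bound = 9, |C| = 11 > bound (violated).

Step 1: Compute V_q(n, t) = Σ_{j=0}^2 C(n, j) (q−1)^j.
  j = 0: C(6,0)·(2)^0 = 1·1 = 1.
  j = 1: C(6,1)·(2)^1 = 6·2 = 12.
  j = 2: C(6,2)·(2)^2 = 15·4 = 60.
  V_q(n, t) = 1 + 12 + 60 = 73.
Step 2: q^n = 3^6 = 729.
Step 3: Hamming bound ⌊q^n / V_q(n,t)⌋ = ⌊729/73⌋ = 9.
Step 4: Compare |C| = 11 to 9: violated.
The claimed |C| lies above the Hamming bound, so no 3-ary code of length 6 with d ≥ 5 can have 11 codewords.


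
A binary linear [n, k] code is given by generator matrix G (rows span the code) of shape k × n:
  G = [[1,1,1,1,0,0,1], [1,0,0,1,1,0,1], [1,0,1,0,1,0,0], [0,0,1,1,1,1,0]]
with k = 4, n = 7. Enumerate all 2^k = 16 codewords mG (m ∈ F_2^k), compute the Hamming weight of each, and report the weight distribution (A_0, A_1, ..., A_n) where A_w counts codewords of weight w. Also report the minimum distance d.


Weight distribution: A_0 = 1, A_2 = 1, A_3 = 6, A_4 = 5, A_5 = 2, A_6 = 1. Minimum distance d = 2.

Enumerate all 2^4 = 16 messages m ∈ F_2^4.
For each, compute codeword c = mG in F_2^7, then tally its weight.
  m = 0000 → c = 0000000, weight = 0.
  m = 1000 → c = 1111001, weight = 5.
  m = 0100 → c = 1001101, weight = 4.
  m = 1100 → c = 0110100, weight = 3.
  m = 0010 → c = 1010100, weight = 3.
  m = 1010 → c = 0101101, weight = 4.
  m = 0110 → c = 0011001, weight = 3.
  m = 1110 → c = 1100000, weight = 2.
  m = 0001 → c = 0011110, weight = 4.
  m = 1001 → c = 1100111, weight = 5.
  m = 0101 → c = 1010011, weight = 4.
  m = 1101 → c = 0101010, weight = 3.
  m = 0011 → c = 1001010, weight = 3.
  m = 1011 → c = 0110011, weight = 4.
  m = 0111 → c = 0000111, weight = 3.
  m = 1111 → c = 1111110, weight = 6.
Tally weights:
  weight 0: 1 codewords.
  weight 2: 1 codewords.
  weight 3: 6 codewords.
  weight 4: 5 codewords.
  weight 5: 2 codewords.
  weight 6: 1 codewords.
Minimum distance d = smallest w > 0 with A_w > 0 = 2.
Sanity: Σ A_w = 16 = 2^4 = 16 ✓.


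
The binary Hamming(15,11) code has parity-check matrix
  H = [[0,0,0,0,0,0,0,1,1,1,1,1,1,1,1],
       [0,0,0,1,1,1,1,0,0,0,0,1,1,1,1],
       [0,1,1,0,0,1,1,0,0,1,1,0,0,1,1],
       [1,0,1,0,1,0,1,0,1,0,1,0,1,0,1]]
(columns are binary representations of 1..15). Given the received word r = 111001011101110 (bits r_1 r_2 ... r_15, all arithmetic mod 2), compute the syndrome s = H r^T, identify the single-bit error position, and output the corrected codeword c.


s = (0, 0, 1, 0)^T, error position = 2, corrected codeword c = 101001011101110

Compute s = H r^T mod 2 one row at a time:
  s_1 = 1 + 1 + 1 + 0 + 1 + 1 + 1 + 0 = 6 ≡ 0 (mod 2).
  s_2 = 0 + 0 + 1 + 0 + 1 + 1 + 1 + 0 = 4 ≡ 0 (mod 2).
  s_3 = 1 + 1 + 1 + 0 + 1 + 0 + 1 + 0 = 5 ≡ 1 (mod 2).
  s_4 = 1 + 1 + 0 + 0 + 1 + 0 + 1 + 0 = 4 ≡ 0 (mod 2).
s = (0, 0, 1, 0)^T — this equals column 2 of H (binary 0010), so error is at position 2.
Correct: flip bit 2 of r = 111001011101110 to get c = 101001011101110.


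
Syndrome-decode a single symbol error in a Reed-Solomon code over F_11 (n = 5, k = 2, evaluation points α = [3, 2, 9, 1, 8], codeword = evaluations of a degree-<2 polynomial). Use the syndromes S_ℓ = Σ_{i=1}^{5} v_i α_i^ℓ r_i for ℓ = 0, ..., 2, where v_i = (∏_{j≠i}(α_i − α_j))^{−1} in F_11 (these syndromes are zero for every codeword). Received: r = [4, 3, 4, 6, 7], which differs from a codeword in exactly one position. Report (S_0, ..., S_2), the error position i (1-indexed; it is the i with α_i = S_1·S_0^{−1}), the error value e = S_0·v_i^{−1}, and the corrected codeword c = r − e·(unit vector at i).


S = (3, 9, 5), error at position 1, error magnitude e = 4, c = [0, 3, 4, 6, 7].

Step 1: column multipliers v_i = (∏_{j≠i}(α_i − α_j))^{−1} mod 11.
  i = 1 (α = 3): (3−2)(3−9)(3−1)(3−8) = 1·(−6)·2·(−5) = 60 ≡ 5, so v_1 = 5^{−1} = 9 (mod 11).
  i = 2 (α = 2): (2−3)(2−9)(2−1)(2−8) = (−1)·(−7)·1·(−6) = −42 ≡ 2, so v_2 = 2^{−1} = 6 (mod 11).
  i = 3 (α = 9): (9−3)(9−2)(9−1)(9−8) = 6·7·8·1 = 336 ≡ 6, so v_3 = 6^{−1} = 2 (mod 11).
  i = 4 (α = 1): (1−3)(1−2)(1−9)(1−8) = (−2)·(−1)·(−8)·(−7) = 112 ≡ 2, so v_4 = 2^{−1} = 6 (mod 11).
  i = 5 (α = 8): (8−3)(8−2)(8−9)(8−1) = 5·6·(−1)·7 = −210 ≡ 10, so v_5 = 10^{−1} = 10 (mod 11).
  v = [9, 6, 2, 6, 10].
Step 2: syndromes of r = [4, 3, 4, 6, 7] (all sums mod 11).
  S_0 = Σ v_i r_i = 9·4 + 6·3 + 2·4 + 6·6 + 10·7 = 168 ≡ 3.
  S_1 = Σ v_i α_i r_i = 9·3·4 + 6·2·3 + 2·9·4 + 6·1·6 + 10·8·7 = 812 ≡ 9.
  α_i^2 mod 11 = [9, 4, 4, 1, 9].
  S_2 = Σ v_i α_i^2 r_i = 9·9·4 + 6·4·3 + 2·4·4 + 6·1·6 + 10·9·7 = 1094 ≡ 5.
  S = (3, 9, 5) ≠ 0, so r is not a codeword (an error is present).
Step 3: locate the error. For a single error e at position i, S_ℓ = v_i·e·α_i^ℓ, so α_err = S_1/S_0.
  S_0^{−1} = 3^{−1} = 4 (mod 11), so α_err = 9·4 = 36 ≡ 3 = α_1. Error position i = 1.
  Consistency check: S_2/S_1 = 5·5 = 25 ≡ 3 = α_err ✓ (single-error assumption holds).
Step 4: error magnitude e = S_0/v_1 = S_0·∏_{j≠1}(α_1 − α_j) = 3·5 = 15 ≡ 4 (mod 11).
Step 5: correct position 1: c_1 = r_1 − e = 4 − 4 ≡ 0 (mod 11). Hence c = [0, 3, 4, 6, 7].
  Check: interpolating c through the α_i gives m(x) = 9 + 8·x (degree < 2) with m(α_i) = c_i for every i, so c is indeed a codeword.


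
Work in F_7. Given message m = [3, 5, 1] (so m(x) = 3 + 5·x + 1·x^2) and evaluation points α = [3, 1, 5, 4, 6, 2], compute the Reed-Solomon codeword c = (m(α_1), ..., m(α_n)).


c = [6, 2, 4, 4, 6, 3]

Message polynomial: m(x) = 3 + 5·x + 1·x^2 (mod 7).
For each evaluation point α_i, compute m(α_i) mod 7:
  α_1 = 3: Horner steps 1 → 1 → 6, so m(3) = 6.
  α_2 = 1: Horner steps 1 → 6 → 2, so m(1) = 2.
  α_3 = 5: Horner steps 1 → 3 → 4, so m(5) = 4.
  α_4 = 4: Horner steps 1 → 2 → 4, so m(4) = 4.
  α_5 = 6: Horner steps 1 → 4 → 6, so m(6) = 6.
  α_6 = 2: Horner steps 1 → 0 → 3, so m(2) = 3.
Codeword c = [6, 2, 4, 4, 6, 3] ∈ F_7^6.


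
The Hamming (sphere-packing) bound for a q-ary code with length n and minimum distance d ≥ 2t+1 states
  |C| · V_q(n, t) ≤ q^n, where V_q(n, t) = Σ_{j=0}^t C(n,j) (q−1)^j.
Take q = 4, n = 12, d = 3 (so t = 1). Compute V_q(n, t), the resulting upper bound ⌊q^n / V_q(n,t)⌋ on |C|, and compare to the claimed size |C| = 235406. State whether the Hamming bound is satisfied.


V_q(n, t) = 37, q^n = 16777216, Hamming bound = 453438, |C| = 235406 ≤ bound (satisfied).

Step 1: Compute V_q(n, t) = Σ_{j=0}^1 C(n, j) (q−1)^j.
  j = 0: C(12,0)·(3)^0 = 1·1 = 1.
  j = 1: C(12,1)·(3)^1 = 12·3 = 36.
  V_q(n, t) = 1 + 36 = 37.
Step 2: q^n = 4^12 = 16777216.
Step 3: Hamming bound ⌊q^n / V_q(n,t)⌋ = ⌊16777216/37⌋ = 453438.
Step 4: Compare |C| = 235406 to 453438: satisfied.
The claimed |C| lies below the Hamming bound.


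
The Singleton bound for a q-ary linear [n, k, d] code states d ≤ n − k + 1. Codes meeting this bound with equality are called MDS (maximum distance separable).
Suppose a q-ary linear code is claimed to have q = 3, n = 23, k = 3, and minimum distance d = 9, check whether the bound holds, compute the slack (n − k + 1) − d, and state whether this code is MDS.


Singleton RHS = n − k + 1 = 21, slack = 12, bound satisfied, not MDS.

Singleton bound: d ≤ n − k + 1.
Here n = 23, k = 3, so n − k + 1 = 21.
Given d = 9, check d ≤ 21: YES.
Slack = (n − k + 1) − d = 12.
The code is NOT MDS (slack = 12 > 0).
Description: the claimed parameters are [23, 3, 9]_3; such a code would be non-MDS.


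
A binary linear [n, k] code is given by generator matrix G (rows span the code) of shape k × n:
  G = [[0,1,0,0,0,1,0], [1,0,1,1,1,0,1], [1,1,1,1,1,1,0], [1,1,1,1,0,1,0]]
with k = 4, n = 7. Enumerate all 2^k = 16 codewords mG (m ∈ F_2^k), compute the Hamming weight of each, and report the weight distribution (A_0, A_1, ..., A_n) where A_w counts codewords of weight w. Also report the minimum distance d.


Weight distribution: A_0 = 1, A_1 = 2, A_2 = 2, A_3 = 3, A_4 = 3, A_5 = 2, A_6 = 2, A_7 = 1. Minimum distance d = 1.

Enumerate all 2^4 = 16 messages m ∈ F_2^4.
For each, compute codeword c = mG in F_2^7, then tally its weight.
  m = 0000 → c = 0000000, weight = 0.
  m = 1000 → c = 0100010, weight = 2.
  m = 0100 → c = 1011101, weight = 5.
  m = 1100 → c = 1111111, weight = 7.
  m = 0010 → c = 1111110, weight = 6.
  m = 1010 → c = 1011100, weight = 4.
  m = 0110 → c = 0100011, weight = 3.
  m = 1110 → c = 0000001, weight = 1.
  m = 0001 → c = 1111010, weight = 5.
  m = 1001 → c = 1011000, weight = 3.
  m = 0101 → c = 0100111, weight = 4.
  m = 1101 → c = 0000101, weight = 2.
  m = 0011 → c = 0000100, weight = 1.
  m = 1011 → c = 0100110, weight = 3.
  m = 0111 → c = 1011001, weight = 4.
  m = 1111 → c = 1111011, weight = 6.
Tally weights:
  weight 0: 1 codewords.
  weight 1: 2 codewords.
  weight 2: 2 codewords.
  weight 3: 3 codewords.
  weight 4: 3 codewords.
  weight 5: 2 codewords.
  weight 6: 2 codewords.
  weight 7: 1 codewords.
Minimum distance d = smallest w > 0 with A_w > 0 = 1.
Sanity: Σ A_w = 16 = 2^4 = 16 ✓.


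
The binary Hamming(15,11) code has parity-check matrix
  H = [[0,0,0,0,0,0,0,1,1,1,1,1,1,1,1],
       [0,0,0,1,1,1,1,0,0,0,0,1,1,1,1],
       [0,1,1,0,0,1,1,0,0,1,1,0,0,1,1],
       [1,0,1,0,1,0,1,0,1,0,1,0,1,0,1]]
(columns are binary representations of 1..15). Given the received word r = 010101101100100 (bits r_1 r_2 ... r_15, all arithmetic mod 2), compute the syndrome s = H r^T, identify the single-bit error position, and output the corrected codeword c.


s = (1, 0, 0, 1)^T, error position = 9, corrected codeword c = 010101100100100

Compute s = H r^T mod 2 one row at a time:
  s_1 = 0 + 1 + 1 + 0 + 0 + 1 + 0 + 0 = 3 ≡ 1 (mod 2).
  s_2 = 1 + 0 + 1 + 1 + 0 + 1 + 0 + 0 = 4 ≡ 0 (mod 2).
  s_3 = 1 + 0 + 1 + 1 + 1 + 0 + 0 + 0 = 4 ≡ 0 (mod 2).
  s_4 = 0 + 0 + 0 + 1 + 1 + 0 + 1 + 0 = 3 ≡ 1 (mod 2).
s = (1, 0, 0, 1)^T — this equals column 9 of H (binary 1001), so error is at position 9.
Correct: flip bit 9 of r = 010101101100100 to get c = 010101100100100.
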